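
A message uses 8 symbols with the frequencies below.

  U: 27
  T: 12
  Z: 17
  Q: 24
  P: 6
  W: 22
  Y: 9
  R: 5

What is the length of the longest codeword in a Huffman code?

Merge the two lowest-weight nodes at each step:
R(5) + P(6) → 11
Y(9) + 11 → 20
T(12) + Z(17) → 29
20 + W(22) → 42
Q(24) + U(27) → 51
29 + 42 → 71
51 + 71 → 122
The rarest symbols sit at the bottom; the longest codeword is 5 bits.

5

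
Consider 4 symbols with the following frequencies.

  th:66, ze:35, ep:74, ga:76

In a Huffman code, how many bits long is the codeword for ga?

Build the tree from the bottom:
ze(35) + th(66) → 101
ep(74) + ga(76) → 150
101 + 150 → 251
ga's leaf is at depth 2, giving a 2-bit codeword.

2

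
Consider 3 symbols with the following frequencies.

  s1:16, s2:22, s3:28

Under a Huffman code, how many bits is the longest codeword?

Merge the two lowest-weight nodes at each step:
combine s1(16), s2(22) → 38
combine s3(28), 38 → 66
The first pair merged (s1, s2) ends up deepest, at depth 2.

2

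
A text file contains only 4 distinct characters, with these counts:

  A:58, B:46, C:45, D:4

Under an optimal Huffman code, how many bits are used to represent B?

2

Build the tree from the bottom:
combine D(4), C(45) → 49
combine B(46), 49 → 95
combine A(58), 95 → 153
The subtree containing B is merged 2 times, so code length = 2.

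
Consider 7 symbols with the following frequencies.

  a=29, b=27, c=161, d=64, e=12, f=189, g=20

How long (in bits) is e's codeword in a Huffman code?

5

Huffman merges, smallest pair first:
merge e(12) and g(20): 32
merge b(27) and a(29): 56
merge 32 and 56: 88
merge d(64) and 88: 152
merge 152 and c(161): 313
merge f(189) and 313: 502
e's leaf is at depth 5, giving a 5-bit codeword.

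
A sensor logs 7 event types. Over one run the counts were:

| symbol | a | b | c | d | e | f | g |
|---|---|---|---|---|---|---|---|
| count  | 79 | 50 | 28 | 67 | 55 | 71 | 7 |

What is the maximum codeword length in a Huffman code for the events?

4

Merge the two lowest-weight nodes at each step:
merge g(7) and c(28): 35
merge 35 and b(50): 85
merge e(55) and d(67): 122
merge f(71) and a(79): 150
merge 85 and 122: 207
merge 150 and 207: 357
The rarest symbols sit at the bottom; the longest codeword is 4 bits.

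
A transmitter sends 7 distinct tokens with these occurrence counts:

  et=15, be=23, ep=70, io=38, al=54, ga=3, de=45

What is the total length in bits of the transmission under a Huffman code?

Greedily combine the two least-frequent nodes:
ga(3) + et(15) → 18
18 + be(23) → 41
io(38) + 41 → 79
de(45) + al(54) → 99
ep(70) + 79 → 149
99 + 149 → 248
Each symbol's bit-cost is frequency × depth; summing gives 634 bits (equivalently 18 + 41 + 79 + 99 + 149 + 248).

634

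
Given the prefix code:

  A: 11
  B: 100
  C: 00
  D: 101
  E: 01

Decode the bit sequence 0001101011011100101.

Read left to right; each codeword is recognised as soon as it completes (prefix code):
  00→C | 01→E | 101→D | 01→E | 101→D | 11→A | 00→C | 101→D
Decoded message: CEDEDACD

CEDEDACD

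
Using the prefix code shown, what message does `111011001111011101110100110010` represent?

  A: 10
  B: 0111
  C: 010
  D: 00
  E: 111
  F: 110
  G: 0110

Read left to right; each codeword is recognised as soon as it completes (prefix code):
  111→E | 0110→G | 0111→B | 10→A | 111→E | 0111→B | 010→C | 0110→G | 010→C
Decoded message: EGBAEBCGC

EGBAEBCGC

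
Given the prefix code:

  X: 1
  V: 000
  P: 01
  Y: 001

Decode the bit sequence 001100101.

Read left to right; each codeword is recognised as soon as it completes (prefix code):
  001→Y | 1→X | 001→Y | 01→P
Decoded message: YXYP

YXYP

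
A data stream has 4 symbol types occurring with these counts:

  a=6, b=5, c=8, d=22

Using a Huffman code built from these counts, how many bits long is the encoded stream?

71

Merge the two smallest weights repeatedly:
combine b(5), a(6) → 11
combine c(8), 11 → 19
combine 19, d(22) → 41
Total encoded bits = sum of merged weights = 11 + 19 + 41 = 71.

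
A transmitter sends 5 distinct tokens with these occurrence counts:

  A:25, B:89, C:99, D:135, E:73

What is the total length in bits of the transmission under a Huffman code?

940

Build the Huffman tree bottom-up:
combine A(25), E(73) → 98
combine B(89), 98 → 187
combine C(99), D(135) → 234
combine 187, 234 → 421
The encoded length is the sum of every internal node's weight: 98 + 187 + 234 + 421 = 940 bits.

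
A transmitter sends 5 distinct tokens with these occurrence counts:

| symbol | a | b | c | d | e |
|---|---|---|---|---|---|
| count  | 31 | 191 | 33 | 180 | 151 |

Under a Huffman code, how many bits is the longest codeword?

3

Merge the two lowest-weight nodes at each step:
a(31) + c(33) → 64
64 + e(151) → 215
d(180) + b(191) → 371
215 + 371 → 586
Maximum depth reached is 3.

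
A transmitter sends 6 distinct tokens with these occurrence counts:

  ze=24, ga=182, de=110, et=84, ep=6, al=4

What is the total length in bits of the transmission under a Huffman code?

Greedily combine the two least-frequent nodes:
combine al(4), ep(6) → 10
combine 10, ze(24) → 34
combine 34, et(84) → 118
combine de(110), 118 → 228
combine ga(182), 228 → 410
Total encoded bits = sum of merged weights = 10 + 34 + 118 + 228 + 410 = 800.

800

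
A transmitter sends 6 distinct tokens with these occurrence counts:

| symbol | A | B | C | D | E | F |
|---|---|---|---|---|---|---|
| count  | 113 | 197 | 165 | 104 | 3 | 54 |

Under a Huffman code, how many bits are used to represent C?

2

Build the tree from the bottom:
combine E(3), F(54) → 57
combine 57, D(104) → 161
combine A(113), 161 → 274
combine C(165), B(197) → 362
combine 274, 362 → 636
C's leaf is at depth 2, giving a 2-bit codeword.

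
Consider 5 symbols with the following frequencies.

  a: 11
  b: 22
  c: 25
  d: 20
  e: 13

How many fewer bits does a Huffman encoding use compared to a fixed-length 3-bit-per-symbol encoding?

Fixed-length: 3 bits × 91 symbols = 273 bits.
Huffman merges:
a(11) + e(13) → 24
d(20) + b(22) → 42
24 + c(25) → 49
42 + 49 → 91
Huffman total = 24 + 42 + 49 + 91 = 206 bits.
Saving = 273 − 206 = 67 bits.

67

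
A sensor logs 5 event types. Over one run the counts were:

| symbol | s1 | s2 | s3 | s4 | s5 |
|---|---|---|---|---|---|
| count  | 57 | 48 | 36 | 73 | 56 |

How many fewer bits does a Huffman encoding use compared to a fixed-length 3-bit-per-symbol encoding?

Fixed-length: 3 bits × 270 symbols = 810 bits.
Huffman merges:
s3(36) + s2(48) → 84
s5(56) + s1(57) → 113
s4(73) + 84 → 157
113 + 157 → 270
Huffman total = 84 + 113 + 157 + 270 = 624 bits.
Saving = 810 − 624 = 186 bits.

186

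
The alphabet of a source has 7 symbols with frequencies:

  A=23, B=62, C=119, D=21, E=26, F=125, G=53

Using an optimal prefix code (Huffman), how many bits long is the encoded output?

1087

Merge the two smallest weights repeatedly:
combine D(21), A(23) → 44
combine E(26), 44 → 70
combine G(53), B(62) → 115
combine 70, 115 → 185
combine C(119), F(125) → 244
combine 185, 244 → 429
The encoded length is the sum of every internal node's weight: 44 + 70 + 115 + 185 + 244 + 429 = 1087 bits.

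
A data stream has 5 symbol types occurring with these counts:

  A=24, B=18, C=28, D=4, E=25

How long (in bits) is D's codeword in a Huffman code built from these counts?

3

Repeatedly merge the two smallest:
combine D(4), B(18) → 22
combine 22, A(24) → 46
combine E(25), C(28) → 53
combine 46, 53 → 99
The subtree containing D is merged 3 times, so code length = 3.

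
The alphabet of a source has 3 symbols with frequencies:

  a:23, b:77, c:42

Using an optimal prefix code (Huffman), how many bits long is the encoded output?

207

Greedily combine the two least-frequent nodes:
a(23) + c(42) → 65
65 + b(77) → 142
The encoded length is the sum of every internal node's weight: 65 + 142 = 207 bits.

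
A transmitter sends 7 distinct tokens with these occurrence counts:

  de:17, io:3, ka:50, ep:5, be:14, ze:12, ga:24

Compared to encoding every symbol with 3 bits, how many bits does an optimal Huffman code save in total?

72

Fixed-length: 3 bits × 125 symbols = 375 bits.
Huffman merges:
io(3) + ep(5) → 8
8 + ze(12) → 20
be(14) + de(17) → 31
20 + ga(24) → 44
31 + 44 → 75
ka(50) + 75 → 125
Huffman total = 8 + 20 + 31 + 44 + 75 + 125 = 303 bits.
Saving = 375 − 303 = 72 bits.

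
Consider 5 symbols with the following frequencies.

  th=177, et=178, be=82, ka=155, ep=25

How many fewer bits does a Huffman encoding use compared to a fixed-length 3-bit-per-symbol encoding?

510

Fixed-length: 3 bits × 617 symbols = 1851 bits.
Huffman merges:
ep(25) + be(82) → 107
107 + ka(155) → 262
th(177) + et(178) → 355
262 + 355 → 617
Huffman total = 107 + 262 + 355 + 617 = 1341 bits.
Saving = 1851 − 1341 = 510 bits.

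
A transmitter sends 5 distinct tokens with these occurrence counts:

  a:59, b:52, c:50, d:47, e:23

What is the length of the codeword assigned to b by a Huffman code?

Build the tree from the bottom:
combine e(23), d(47) → 70
combine c(50), b(52) → 102
combine a(59), 70 → 129
combine 102, 129 → 231
b's leaf is at depth 2, giving a 2-bit codeword.

2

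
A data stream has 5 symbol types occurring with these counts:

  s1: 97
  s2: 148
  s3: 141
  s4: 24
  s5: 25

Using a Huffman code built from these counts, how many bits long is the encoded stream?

Greedily combine the two least-frequent nodes:
merge s4(24) and s5(25): 49
merge 49 and s1(97): 146
merge s3(141) and 146: 287
merge s2(148) and 287: 435
The encoded length is the sum of every internal node's weight: 49 + 146 + 287 + 435 = 917 bits.

917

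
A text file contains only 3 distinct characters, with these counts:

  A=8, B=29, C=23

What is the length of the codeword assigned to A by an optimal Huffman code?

Huffman merges, smallest pair first:
A(8) + C(23) → 31
B(29) + 31 → 60
A sits 2 levels below the root, so its codeword is 2 bits.

2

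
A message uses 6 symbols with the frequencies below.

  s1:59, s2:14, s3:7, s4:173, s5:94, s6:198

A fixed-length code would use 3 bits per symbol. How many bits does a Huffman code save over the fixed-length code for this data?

468

Fixed-length: 3 bits × 545 symbols = 1635 bits.
Huffman merges:
combine s3(7), s2(14) → 21
combine 21, s1(59) → 80
combine 80, s5(94) → 174
combine s4(173), 174 → 347
combine s6(198), 347 → 545
Huffman total = 21 + 80 + 174 + 347 + 545 = 1167 bits.
Saving = 1635 − 1167 = 468 bits.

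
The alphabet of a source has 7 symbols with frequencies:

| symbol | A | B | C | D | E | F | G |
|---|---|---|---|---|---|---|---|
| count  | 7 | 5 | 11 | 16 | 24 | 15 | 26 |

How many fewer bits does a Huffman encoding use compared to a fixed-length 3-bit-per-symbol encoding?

Fixed-length: 3 bits × 104 symbols = 312 bits.
Huffman merges:
combine B(5), A(7) → 12
combine C(11), 12 → 23
combine F(15), D(16) → 31
combine 23, E(24) → 47
combine G(26), 31 → 57
combine 47, 57 → 104
Huffman total = 12 + 23 + 31 + 47 + 57 + 104 = 274 bits.
Saving = 312 − 274 = 38 bits.

38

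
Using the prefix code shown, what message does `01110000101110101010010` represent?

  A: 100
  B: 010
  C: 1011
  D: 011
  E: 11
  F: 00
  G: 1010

DAFCGGB

Read left to right; each codeword is recognised as soon as it completes (prefix code):
  011→D | 100→A | 00→F | 1011→C | 1010→G | 1010→G | 010→B
Decoded message: DAFCGGB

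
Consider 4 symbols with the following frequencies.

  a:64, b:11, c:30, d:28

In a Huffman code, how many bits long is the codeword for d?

3

Repeatedly merge the two smallest:
combine b(11), d(28) → 39
combine c(30), 39 → 69
combine a(64), 69 → 133
d's leaf is at depth 3, giving a 3-bit codeword.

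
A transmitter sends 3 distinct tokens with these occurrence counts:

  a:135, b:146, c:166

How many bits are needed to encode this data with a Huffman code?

Build the Huffman tree bottom-up:
a(135) + b(146) → 281
c(166) + 281 → 447
Total encoded bits = sum of merged weights = 281 + 447 = 728.

728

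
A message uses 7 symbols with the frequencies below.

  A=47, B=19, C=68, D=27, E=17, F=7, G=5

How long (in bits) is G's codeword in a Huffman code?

Build the tree from the bottom:
G(5) + F(7) → 12
12 + E(17) → 29
B(19) + D(27) → 46
29 + 46 → 75
A(47) + C(68) → 115
75 + 115 → 190
G sits 4 levels below the root, so its codeword is 4 bits.

4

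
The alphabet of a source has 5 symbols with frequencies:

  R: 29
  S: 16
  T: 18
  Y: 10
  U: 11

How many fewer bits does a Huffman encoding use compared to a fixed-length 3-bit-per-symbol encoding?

63

Fixed-length: 3 bits × 84 symbols = 252 bits.
Huffman merges:
Y(10) + U(11) → 21
S(16) + T(18) → 34
21 + R(29) → 50
34 + 50 → 84
Huffman total = 21 + 34 + 50 + 84 = 189 bits.
Saving = 252 − 189 = 63 bits.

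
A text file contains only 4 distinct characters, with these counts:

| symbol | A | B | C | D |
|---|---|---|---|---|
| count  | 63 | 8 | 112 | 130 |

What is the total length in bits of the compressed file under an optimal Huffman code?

567

Merge the two smallest weights repeatedly:
merge B(8) and A(63): 71
merge 71 and C(112): 183
merge D(130) and 183: 313
Total encoded bits = sum of merged weights = 71 + 183 + 313 = 567.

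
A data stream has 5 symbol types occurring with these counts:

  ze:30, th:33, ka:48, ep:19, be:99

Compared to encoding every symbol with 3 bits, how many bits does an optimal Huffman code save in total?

Fixed-length: 3 bits × 229 symbols = 687 bits.
Huffman merges:
ep(19) + ze(30) → 49
th(33) + ka(48) → 81
49 + 81 → 130
be(99) + 130 → 229
Huffman total = 49 + 81 + 130 + 229 = 489 bits.
Saving = 687 − 489 = 198 bits.

198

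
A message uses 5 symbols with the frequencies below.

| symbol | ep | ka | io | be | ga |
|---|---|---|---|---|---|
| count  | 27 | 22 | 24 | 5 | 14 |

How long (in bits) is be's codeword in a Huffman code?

3

Repeatedly merge the two smallest:
be(5) + ga(14) → 19
19 + ka(22) → 41
io(24) + ep(27) → 51
41 + 51 → 92
be's leaf is at depth 3, giving a 3-bit codeword.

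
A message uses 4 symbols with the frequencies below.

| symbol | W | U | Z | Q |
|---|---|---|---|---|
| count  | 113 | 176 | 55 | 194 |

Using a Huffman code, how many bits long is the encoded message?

Greedily combine the two least-frequent nodes:
merge Z(55) and W(113): 168
merge 168 and U(176): 344
merge Q(194) and 344: 538
The encoded length is the sum of every internal node's weight: 168 + 344 + 538 = 1050 bits.

1050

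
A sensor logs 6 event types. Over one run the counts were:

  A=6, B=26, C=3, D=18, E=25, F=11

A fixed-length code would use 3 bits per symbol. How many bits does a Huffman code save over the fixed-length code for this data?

Fixed-length: 3 bits × 89 symbols = 267 bits.
Huffman merges:
C(3) + A(6) → 9
9 + F(11) → 20
D(18) + 20 → 38
E(25) + B(26) → 51
38 + 51 → 89
Huffman total = 9 + 20 + 38 + 51 + 89 = 207 bits.
Saving = 267 − 207 = 60 bits.

60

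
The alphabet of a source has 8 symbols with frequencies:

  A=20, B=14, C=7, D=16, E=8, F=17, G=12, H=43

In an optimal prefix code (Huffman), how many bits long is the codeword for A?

3

Huffman merges, smallest pair first:
combine C(7), E(8) → 15
combine G(12), B(14) → 26
combine 15, D(16) → 31
combine F(17), A(20) → 37
combine 26, 31 → 57
combine 37, H(43) → 80
combine 57, 80 → 137
A sits 3 levels below the root, so its codeword is 3 bits.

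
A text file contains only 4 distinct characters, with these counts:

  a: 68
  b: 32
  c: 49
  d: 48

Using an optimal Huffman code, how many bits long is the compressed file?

Merge the two smallest weights repeatedly:
merge b(32) and d(48): 80
merge c(49) and a(68): 117
merge 80 and 117: 197
Total encoded bits = sum of merged weights = 80 + 117 + 197 = 394.

394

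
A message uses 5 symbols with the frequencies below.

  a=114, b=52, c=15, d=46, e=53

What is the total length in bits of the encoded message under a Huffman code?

Build the Huffman tree bottom-up:
combine c(15), d(46) → 61
combine b(52), e(53) → 105
combine 61, 105 → 166
combine a(114), 166 → 280
The encoded length is the sum of every internal node's weight: 61 + 105 + 166 + 280 = 612 bits.

612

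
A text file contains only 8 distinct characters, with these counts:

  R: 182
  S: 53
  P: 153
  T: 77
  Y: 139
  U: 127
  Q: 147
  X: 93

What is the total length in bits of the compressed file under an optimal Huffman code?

Greedily combine the two least-frequent nodes:
S(53) + T(77) → 130
X(93) + U(127) → 220
130 + Y(139) → 269
Q(147) + P(153) → 300
R(182) + 220 → 402
269 + 300 → 569
402 + 569 → 971
Each symbol's bit-cost is frequency × depth; summing gives 2861 bits (equivalently 130 + 220 + 269 + 300 + 402 + 569 + 971).

2861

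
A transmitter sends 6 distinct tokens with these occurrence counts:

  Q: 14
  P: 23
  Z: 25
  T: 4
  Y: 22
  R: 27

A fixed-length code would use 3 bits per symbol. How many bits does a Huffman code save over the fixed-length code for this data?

57

Fixed-length: 3 bits × 115 symbols = 345 bits.
Huffman merges:
merge T(4) and Q(14): 18
merge 18 and Y(22): 40
merge P(23) and Z(25): 48
merge R(27) and 40: 67
merge 48 and 67: 115
Huffman total = 18 + 40 + 48 + 67 + 115 = 288 bits.
Saving = 345 − 288 = 57 bits.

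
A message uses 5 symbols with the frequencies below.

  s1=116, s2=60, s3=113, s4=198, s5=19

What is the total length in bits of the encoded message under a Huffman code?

Merge the two smallest weights repeatedly:
merge s5(19) and s2(60): 79
merge 79 and s3(113): 192
merge s1(116) and 192: 308
merge s4(198) and 308: 506
Total encoded bits = sum of merged weights = 79 + 192 + 308 + 506 = 1085.

1085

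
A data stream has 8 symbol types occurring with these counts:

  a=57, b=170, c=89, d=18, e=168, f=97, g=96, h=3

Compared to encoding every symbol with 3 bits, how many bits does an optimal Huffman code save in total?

Fixed-length: 3 bits × 698 symbols = 2094 bits.
Huffman merges:
h(3) + d(18) → 21
21 + a(57) → 78
78 + c(89) → 167
g(96) + f(97) → 193
167 + e(168) → 335
b(170) + 193 → 363
335 + 363 → 698
Huffman total = 21 + 78 + 167 + 193 + 335 + 363 + 698 = 1855 bits.
Saving = 2094 − 1855 = 239 bits.

239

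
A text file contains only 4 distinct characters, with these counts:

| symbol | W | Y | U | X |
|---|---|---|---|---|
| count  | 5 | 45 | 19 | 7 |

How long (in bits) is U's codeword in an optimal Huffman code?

2

Huffman merges, smallest pair first:
W(5) + X(7) → 12
12 + U(19) → 31
31 + Y(45) → 76
U's leaf is at depth 2, giving a 2-bit codeword.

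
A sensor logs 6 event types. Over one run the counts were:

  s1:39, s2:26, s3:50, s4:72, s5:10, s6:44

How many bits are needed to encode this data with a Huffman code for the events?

593

Greedily combine the two least-frequent nodes:
s5(10) + s2(26) → 36
36 + s1(39) → 75
s6(44) + s3(50) → 94
s4(72) + 75 → 147
94 + 147 → 241
The encoded length is the sum of every internal node's weight: 36 + 75 + 94 + 147 + 241 = 593 bits.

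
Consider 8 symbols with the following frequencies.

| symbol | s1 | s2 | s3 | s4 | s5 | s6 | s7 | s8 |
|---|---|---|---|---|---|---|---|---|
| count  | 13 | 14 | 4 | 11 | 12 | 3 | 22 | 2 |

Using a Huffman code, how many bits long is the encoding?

221

Merge the two smallest weights repeatedly:
combine s8(2), s6(3) → 5
combine s3(4), 5 → 9
combine 9, s4(11) → 20
combine s5(12), s1(13) → 25
combine s2(14), 20 → 34
combine s7(22), 25 → 47
combine 34, 47 → 81
The encoded length is the sum of every internal node's weight: 5 + 9 + 20 + 25 + 34 + 47 + 81 = 221 bits.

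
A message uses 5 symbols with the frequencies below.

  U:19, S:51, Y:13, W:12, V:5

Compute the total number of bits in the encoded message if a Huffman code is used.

Greedily combine the two least-frequent nodes:
combine V(5), W(12) → 17
combine Y(13), 17 → 30
combine U(19), 30 → 49
combine 49, S(51) → 100
The encoded length is the sum of every internal node's weight: 17 + 30 + 49 + 100 = 196 bits.

196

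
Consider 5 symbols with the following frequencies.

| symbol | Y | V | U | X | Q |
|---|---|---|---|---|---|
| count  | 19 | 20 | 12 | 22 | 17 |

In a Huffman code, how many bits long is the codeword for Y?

2

Repeatedly merge the two smallest:
combine U(12), Q(17) → 29
combine Y(19), V(20) → 39
combine X(22), 29 → 51
combine 39, 51 → 90
The subtree containing Y is merged 2 times, so code length = 2.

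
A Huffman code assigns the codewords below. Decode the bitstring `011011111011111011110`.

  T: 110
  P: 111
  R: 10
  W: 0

WTPTPTPR

Read left to right; each codeword is recognised as soon as it completes (prefix code):
  0→W | 110→T | 111→P | 110→T | 111→P | 110→T | 111→P | 10→R
Decoded message: WTPTPTPR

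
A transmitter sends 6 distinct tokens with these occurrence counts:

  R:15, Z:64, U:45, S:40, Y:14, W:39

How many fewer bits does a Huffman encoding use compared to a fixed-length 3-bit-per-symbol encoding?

120

Fixed-length: 3 bits × 217 symbols = 651 bits.
Huffman merges:
Y(14) + R(15) → 29
29 + W(39) → 68
S(40) + U(45) → 85
Z(64) + 68 → 132
85 + 132 → 217
Huffman total = 29 + 68 + 85 + 132 + 217 = 531 bits.
Saving = 651 − 531 = 120 bits.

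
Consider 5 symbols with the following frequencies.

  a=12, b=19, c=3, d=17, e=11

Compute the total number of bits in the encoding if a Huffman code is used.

138

Build the Huffman tree bottom-up:
merge c(3) and e(11): 14
merge a(12) and 14: 26
merge d(17) and b(19): 36
merge 26 and 36: 62
Each symbol's bit-cost is frequency × depth; summing gives 138 bits (equivalently 14 + 26 + 36 + 62).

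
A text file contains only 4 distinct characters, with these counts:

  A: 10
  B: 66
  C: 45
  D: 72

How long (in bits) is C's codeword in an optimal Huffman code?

Huffman merges, smallest pair first:
merge A(10) and C(45): 55
merge 55 and B(66): 121
merge D(72) and 121: 193
C's leaf is at depth 3, giving a 3-bit codeword.

3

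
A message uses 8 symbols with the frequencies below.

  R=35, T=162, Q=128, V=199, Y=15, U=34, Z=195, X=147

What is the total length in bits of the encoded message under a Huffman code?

2484

Merge the two smallest weights repeatedly:
merge Y(15) and U(34): 49
merge R(35) and 49: 84
merge 84 and Q(128): 212
merge X(147) and T(162): 309
merge Z(195) and V(199): 394
merge 212 and 309: 521
merge 394 and 521: 915
Total encoded bits = sum of merged weights = 49 + 84 + 212 + 309 + 394 + 521 + 915 = 2484.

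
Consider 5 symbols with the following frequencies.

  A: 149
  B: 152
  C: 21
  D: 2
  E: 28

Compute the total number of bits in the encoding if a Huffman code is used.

626

Greedily combine the two least-frequent nodes:
combine D(2), C(21) → 23
combine 23, E(28) → 51
combine 51, A(149) → 200
combine B(152), 200 → 352
The encoded length is the sum of every internal node's weight: 23 + 51 + 200 + 352 = 626 bits.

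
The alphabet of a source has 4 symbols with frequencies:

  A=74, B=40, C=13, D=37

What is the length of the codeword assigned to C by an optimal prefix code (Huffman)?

3

Repeatedly merge the two smallest:
merge C(13) and D(37): 50
merge B(40) and 50: 90
merge A(74) and 90: 164
C sits 3 levels below the root, so its codeword is 3 bits.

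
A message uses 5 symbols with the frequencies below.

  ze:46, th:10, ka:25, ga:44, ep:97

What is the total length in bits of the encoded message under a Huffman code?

461

Merge the two smallest weights repeatedly:
th(10) + ka(25) → 35
35 + ga(44) → 79
ze(46) + 79 → 125
ep(97) + 125 → 222
Total encoded bits = sum of merged weights = 35 + 79 + 125 + 222 = 461.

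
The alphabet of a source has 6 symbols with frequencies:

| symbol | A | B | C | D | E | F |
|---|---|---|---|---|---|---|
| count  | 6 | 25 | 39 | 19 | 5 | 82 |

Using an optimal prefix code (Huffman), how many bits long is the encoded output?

366

Merge the two smallest weights repeatedly:
merge E(5) and A(6): 11
merge 11 and D(19): 30
merge B(25) and 30: 55
merge C(39) and 55: 94
merge F(82) and 94: 176
The encoded length is the sum of every internal node's weight: 11 + 30 + 55 + 94 + 176 = 366 bits.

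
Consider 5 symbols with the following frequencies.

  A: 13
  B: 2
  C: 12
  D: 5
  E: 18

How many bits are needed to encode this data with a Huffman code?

Merge the two smallest weights repeatedly:
combine B(2), D(5) → 7
combine 7, C(12) → 19
combine A(13), E(18) → 31
combine 19, 31 → 50
Each symbol's bit-cost is frequency × depth; summing gives 107 bits (equivalently 7 + 19 + 31 + 50).

107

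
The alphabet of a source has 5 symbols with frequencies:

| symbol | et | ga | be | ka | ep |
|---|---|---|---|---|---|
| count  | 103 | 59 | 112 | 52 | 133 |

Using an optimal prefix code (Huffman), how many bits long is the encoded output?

1029

Build the Huffman tree bottom-up:
ka(52) + ga(59) → 111
et(103) + 111 → 214
be(112) + ep(133) → 245
214 + 245 → 459
Total encoded bits = sum of merged weights = 111 + 214 + 245 + 459 = 1029.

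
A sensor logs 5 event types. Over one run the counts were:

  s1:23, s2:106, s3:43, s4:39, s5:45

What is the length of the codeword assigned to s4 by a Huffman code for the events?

3

Build the tree from the bottom:
merge s1(23) and s4(39): 62
merge s3(43) and s5(45): 88
merge 62 and 88: 150
merge s2(106) and 150: 256
s4's leaf is at depth 3, giving a 3-bit codeword.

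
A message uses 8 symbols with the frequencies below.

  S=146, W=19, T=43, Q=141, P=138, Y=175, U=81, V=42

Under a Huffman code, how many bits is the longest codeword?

Merge the two lowest-weight nodes at each step:
W(19) + V(42) → 61
T(43) + 61 → 104
U(81) + 104 → 185
P(138) + Q(141) → 279
S(146) + Y(175) → 321
185 + 279 → 464
321 + 464 → 785
The first pair merged (W, V) ends up deepest, at depth 5.

5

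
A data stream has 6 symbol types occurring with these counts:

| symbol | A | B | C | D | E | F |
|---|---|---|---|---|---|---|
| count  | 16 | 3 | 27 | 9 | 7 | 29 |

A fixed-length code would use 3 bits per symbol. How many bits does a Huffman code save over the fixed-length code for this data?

62

Fixed-length: 3 bits × 91 symbols = 273 bits.
Huffman merges:
B(3) + E(7) → 10
D(9) + 10 → 19
A(16) + 19 → 35
C(27) + F(29) → 56
35 + 56 → 91
Huffman total = 10 + 19 + 35 + 56 + 91 = 211 bits.
Saving = 273 − 211 = 62 bits.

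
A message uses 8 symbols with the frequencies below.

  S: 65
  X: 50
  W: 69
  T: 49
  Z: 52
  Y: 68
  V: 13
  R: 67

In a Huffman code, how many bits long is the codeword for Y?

Repeatedly merge the two smallest:
merge V(13) and T(49): 62
merge X(50) and Z(52): 102
merge 62 and S(65): 127
merge R(67) and Y(68): 135
merge W(69) and 102: 171
merge 127 and 135: 262
merge 171 and 262: 433
Y sits 3 levels below the root, so its codeword is 3 bits.

3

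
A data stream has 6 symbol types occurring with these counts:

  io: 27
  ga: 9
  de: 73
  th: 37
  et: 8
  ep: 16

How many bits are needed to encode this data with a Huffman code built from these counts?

Build the Huffman tree bottom-up:
combine et(8), ga(9) → 17
combine ep(16), 17 → 33
combine io(27), 33 → 60
combine th(37), 60 → 97
combine de(73), 97 → 170
Total encoded bits = sum of merged weights = 17 + 33 + 60 + 97 + 170 = 377.

377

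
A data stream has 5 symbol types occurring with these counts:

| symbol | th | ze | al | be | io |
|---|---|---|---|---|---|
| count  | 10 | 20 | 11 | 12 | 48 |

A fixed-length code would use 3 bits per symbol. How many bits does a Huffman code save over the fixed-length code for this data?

Fixed-length: 3 bits × 101 symbols = 303 bits.
Huffman merges:
th(10) + al(11) → 21
be(12) + ze(20) → 32
21 + 32 → 53
io(48) + 53 → 101
Huffman total = 21 + 32 + 53 + 101 = 207 bits.
Saving = 303 − 207 = 96 bits.

96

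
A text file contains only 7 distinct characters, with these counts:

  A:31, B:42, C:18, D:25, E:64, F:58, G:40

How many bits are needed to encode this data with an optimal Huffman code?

Merge the two smallest weights repeatedly:
C(18) + D(25) → 43
A(31) + G(40) → 71
B(42) + 43 → 85
F(58) + E(64) → 122
71 + 85 → 156
122 + 156 → 278
Each symbol's bit-cost is frequency × depth; summing gives 755 bits (equivalently 43 + 71 + 85 + 122 + 156 + 278).

755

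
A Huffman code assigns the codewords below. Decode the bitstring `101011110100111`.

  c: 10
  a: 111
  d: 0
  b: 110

Read left to right; each codeword is recognised as soon as it completes (prefix code):
  10→c | 10→c | 111→a | 10→c | 10→c | 0→d | 111→a
Decoded message: ccaccda

ccaccda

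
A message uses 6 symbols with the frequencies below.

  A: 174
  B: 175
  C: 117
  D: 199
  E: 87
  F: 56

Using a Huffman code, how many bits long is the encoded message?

Greedily combine the two least-frequent nodes:
F(56) + E(87) → 143
C(117) + 143 → 260
A(174) + B(175) → 349
D(199) + 260 → 459
349 + 459 → 808
Each symbol's bit-cost is frequency × depth; summing gives 2019 bits (equivalently 143 + 260 + 349 + 459 + 808).

2019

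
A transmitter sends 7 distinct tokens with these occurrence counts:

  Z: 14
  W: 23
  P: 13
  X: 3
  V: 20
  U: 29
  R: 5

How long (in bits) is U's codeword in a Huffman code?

Huffman merges, smallest pair first:
combine X(3), R(5) → 8
combine 8, P(13) → 21
combine Z(14), V(20) → 34
combine 21, W(23) → 44
combine U(29), 34 → 63
combine 44, 63 → 107
U sits 2 levels below the root, so its codeword is 2 bits.

2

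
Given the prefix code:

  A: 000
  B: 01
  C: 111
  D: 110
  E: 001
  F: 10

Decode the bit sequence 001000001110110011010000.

EAEDDBFFA

Read left to right; each codeword is recognised as soon as it completes (prefix code):
  001→E | 000→A | 001→E | 110→D | 110→D | 01→B | 10→F | 10→F | 000→A
Decoded message: EAEDDBFFA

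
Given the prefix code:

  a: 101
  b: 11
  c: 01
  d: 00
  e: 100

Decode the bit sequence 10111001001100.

Read left to right; each codeword is recognised as soon as it completes (prefix code):
  101→a | 11→b | 00→d | 100→e | 11→b | 00→d
Decoded message: abdebd

abdebd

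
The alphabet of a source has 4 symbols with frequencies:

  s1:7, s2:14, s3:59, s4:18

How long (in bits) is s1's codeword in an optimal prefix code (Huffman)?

Build the tree from the bottom:
s1(7) + s2(14) → 21
s4(18) + 21 → 39
39 + s3(59) → 98
The subtree containing s1 is merged 3 times, so code length = 3.

3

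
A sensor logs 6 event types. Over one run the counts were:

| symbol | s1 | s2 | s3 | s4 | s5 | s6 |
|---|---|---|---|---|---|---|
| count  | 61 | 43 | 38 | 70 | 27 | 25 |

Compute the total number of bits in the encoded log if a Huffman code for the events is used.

Greedily combine the two least-frequent nodes:
s6(25) + s5(27) → 52
s3(38) + s2(43) → 81
52 + s1(61) → 113
s4(70) + 81 → 151
113 + 151 → 264
The encoded length is the sum of every internal node's weight: 52 + 81 + 113 + 151 + 264 = 661 bits.

661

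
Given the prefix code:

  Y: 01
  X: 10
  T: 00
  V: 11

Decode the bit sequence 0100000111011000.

Read left to right; each codeword is recognised as soon as it completes (prefix code):
  01→Y | 00→T | 00→T | 01→Y | 11→V | 01→Y | 10→X | 00→T
Decoded message: YTTYVYXT

YTTYVYXT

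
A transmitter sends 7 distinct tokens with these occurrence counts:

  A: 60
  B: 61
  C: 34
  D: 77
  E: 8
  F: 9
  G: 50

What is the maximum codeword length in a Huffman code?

Merge the two lowest-weight nodes at each step:
combine E(8), F(9) → 17
combine 17, C(34) → 51
combine G(50), 51 → 101
combine A(60), B(61) → 121
combine D(77), 101 → 178
combine 121, 178 → 299
Maximum depth reached is 5.

5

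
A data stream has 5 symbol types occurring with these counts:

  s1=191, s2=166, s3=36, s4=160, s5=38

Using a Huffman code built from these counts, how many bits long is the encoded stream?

1256

Merge the two smallest weights repeatedly:
combine s3(36), s5(38) → 74
combine 74, s4(160) → 234
combine s2(166), s1(191) → 357
combine 234, 357 → 591
The encoded length is the sum of every internal node's weight: 74 + 234 + 357 + 591 = 1256 bits.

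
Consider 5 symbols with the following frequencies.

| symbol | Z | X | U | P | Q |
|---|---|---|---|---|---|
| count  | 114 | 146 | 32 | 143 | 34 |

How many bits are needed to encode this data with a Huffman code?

Greedily combine the two least-frequent nodes:
combine U(32), Q(34) → 66
combine 66, Z(114) → 180
combine P(143), X(146) → 289
combine 180, 289 → 469
Total encoded bits = sum of merged weights = 66 + 180 + 289 + 469 = 1004.

1004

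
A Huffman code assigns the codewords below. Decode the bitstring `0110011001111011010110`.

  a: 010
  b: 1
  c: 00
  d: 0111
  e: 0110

Read left to right; each codeword is recognised as soon as it completes (prefix code):
  0110→e | 0110→e | 0111→d | 1→b | 0110→e | 1→b | 0110→e
Decoded message: eedbebe

eedbebe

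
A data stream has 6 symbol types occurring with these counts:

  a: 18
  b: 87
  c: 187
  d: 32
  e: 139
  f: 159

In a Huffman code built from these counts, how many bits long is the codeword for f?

Build the tree from the bottom:
a(18) + d(32) → 50
50 + b(87) → 137
137 + e(139) → 276
f(159) + c(187) → 346
276 + 346 → 622
The subtree containing f is merged 2 times, so code length = 2.

2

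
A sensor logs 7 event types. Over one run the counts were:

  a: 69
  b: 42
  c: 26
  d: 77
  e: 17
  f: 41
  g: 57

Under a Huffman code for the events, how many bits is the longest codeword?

4

Merge the two lowest-weight nodes at each step:
combine e(17), c(26) → 43
combine f(41), b(42) → 83
combine 43, g(57) → 100
combine a(69), d(77) → 146
combine 83, 100 → 183
combine 146, 183 → 329
Maximum depth reached is 4.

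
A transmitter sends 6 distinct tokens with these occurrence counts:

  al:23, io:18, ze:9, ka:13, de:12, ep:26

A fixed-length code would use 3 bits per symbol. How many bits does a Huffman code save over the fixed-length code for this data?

Fixed-length: 3 bits × 101 symbols = 303 bits.
Huffman merges:
merge ze(9) and de(12): 21
merge ka(13) and io(18): 31
merge 21 and al(23): 44
merge ep(26) and 31: 57
merge 44 and 57: 101
Huffman total = 21 + 31 + 44 + 57 + 101 = 254 bits.
Saving = 303 − 254 = 49 bits.

49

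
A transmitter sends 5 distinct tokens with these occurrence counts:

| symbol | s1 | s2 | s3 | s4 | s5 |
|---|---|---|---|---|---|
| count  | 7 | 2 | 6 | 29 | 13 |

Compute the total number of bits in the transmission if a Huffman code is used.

108

Merge the two smallest weights repeatedly:
s2(2) + s3(6) → 8
s1(7) + 8 → 15
s5(13) + 15 → 28
28 + s4(29) → 57
The encoded length is the sum of every internal node's weight: 8 + 15 + 28 + 57 = 108 bits.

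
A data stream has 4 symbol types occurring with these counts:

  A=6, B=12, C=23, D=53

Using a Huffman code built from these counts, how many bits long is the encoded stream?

153

Merge the two smallest weights repeatedly:
merge A(6) and B(12): 18
merge 18 and C(23): 41
merge 41 and D(53): 94
Total encoded bits = sum of merged weights = 18 + 41 + 94 = 153.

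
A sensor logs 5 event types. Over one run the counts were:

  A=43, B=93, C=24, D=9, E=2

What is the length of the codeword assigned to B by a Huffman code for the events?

1

Huffman merges, smallest pair first:
combine E(2), D(9) → 11
combine 11, C(24) → 35
combine 35, A(43) → 78
combine 78, B(93) → 171
B sits one level below the root: a 1-bit codeword.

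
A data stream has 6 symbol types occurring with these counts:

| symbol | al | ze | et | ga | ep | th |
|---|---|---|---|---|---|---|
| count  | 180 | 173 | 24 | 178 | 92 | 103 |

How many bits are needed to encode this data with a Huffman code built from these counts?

1835

Build the Huffman tree bottom-up:
merge et(24) and ep(92): 116
merge th(103) and 116: 219
merge ze(173) and ga(178): 351
merge al(180) and 219: 399
merge 351 and 399: 750
Each symbol's bit-cost is frequency × depth; summing gives 1835 bits (equivalently 116 + 219 + 351 + 399 + 750).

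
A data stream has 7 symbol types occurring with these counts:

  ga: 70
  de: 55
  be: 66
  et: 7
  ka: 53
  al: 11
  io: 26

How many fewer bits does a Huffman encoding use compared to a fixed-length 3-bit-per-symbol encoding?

Fixed-length: 3 bits × 288 symbols = 864 bits.
Huffman merges:
combine et(7), al(11) → 18
combine 18, io(26) → 44
combine 44, ka(53) → 97
combine de(55), be(66) → 121
combine ga(70), 97 → 167
combine 121, 167 → 288
Huffman total = 18 + 44 + 97 + 121 + 167 + 288 = 735 bits.
Saving = 864 − 735 = 129 bits.

129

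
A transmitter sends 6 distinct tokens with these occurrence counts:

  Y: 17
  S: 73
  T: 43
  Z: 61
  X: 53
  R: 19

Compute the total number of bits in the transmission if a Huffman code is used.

Greedily combine the two least-frequent nodes:
Y(17) + R(19) → 36
36 + T(43) → 79
X(53) + Z(61) → 114
S(73) + 79 → 152
114 + 152 → 266
Each symbol's bit-cost is frequency × depth; summing gives 647 bits (equivalently 36 + 79 + 114 + 152 + 266).

647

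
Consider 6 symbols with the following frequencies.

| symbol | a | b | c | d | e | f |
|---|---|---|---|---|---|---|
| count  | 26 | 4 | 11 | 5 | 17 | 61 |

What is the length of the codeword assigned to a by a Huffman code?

Build the tree from the bottom:
combine b(4), d(5) → 9
combine 9, c(11) → 20
combine e(17), 20 → 37
combine a(26), 37 → 63
combine f(61), 63 → 124
a's leaf is at depth 2, giving a 2-bit codeword.

2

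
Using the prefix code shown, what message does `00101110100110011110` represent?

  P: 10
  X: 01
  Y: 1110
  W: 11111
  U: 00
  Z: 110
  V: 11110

UPYPXPXY

Read left to right; each codeword is recognised as soon as it completes (prefix code):
  00→U | 10→P | 1110→Y | 10→P | 01→X | 10→P | 01→X | 1110→Y
Decoded message: UPYPXPXY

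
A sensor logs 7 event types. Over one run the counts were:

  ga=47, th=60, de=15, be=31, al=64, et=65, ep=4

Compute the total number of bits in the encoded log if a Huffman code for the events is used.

Merge the two smallest weights repeatedly:
merge ep(4) and de(15): 19
merge 19 and be(31): 50
merge ga(47) and 50: 97
merge th(60) and al(64): 124
merge et(65) and 97: 162
merge 124 and 162: 286
Each symbol's bit-cost is frequency × depth; summing gives 738 bits (equivalently 19 + 50 + 97 + 124 + 162 + 286).

738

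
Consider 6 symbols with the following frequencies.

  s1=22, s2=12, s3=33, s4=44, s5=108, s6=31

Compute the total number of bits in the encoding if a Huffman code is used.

Build the Huffman tree bottom-up:
merge s2(12) and s1(22): 34
merge s6(31) and s3(33): 64
merge 34 and s4(44): 78
merge 64 and 78: 142
merge s5(108) and 142: 250
The encoded length is the sum of every internal node's weight: 34 + 64 + 78 + 142 + 250 = 568 bits.

568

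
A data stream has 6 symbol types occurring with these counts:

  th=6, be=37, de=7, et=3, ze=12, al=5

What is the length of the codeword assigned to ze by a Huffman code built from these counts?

Repeatedly merge the two smallest:
combine et(3), al(5) → 8
combine th(6), de(7) → 13
combine 8, ze(12) → 20
combine 13, 20 → 33
combine 33, be(37) → 70
ze sits 3 levels below the root, so its codeword is 3 bits.

3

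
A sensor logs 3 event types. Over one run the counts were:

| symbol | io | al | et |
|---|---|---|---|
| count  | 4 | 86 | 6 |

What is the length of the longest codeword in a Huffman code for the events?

2

Merge the two lowest-weight nodes at each step:
io(4) + et(6) → 10
10 + al(86) → 96
The first pair merged (io, et) ends up deepest, at depth 2.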